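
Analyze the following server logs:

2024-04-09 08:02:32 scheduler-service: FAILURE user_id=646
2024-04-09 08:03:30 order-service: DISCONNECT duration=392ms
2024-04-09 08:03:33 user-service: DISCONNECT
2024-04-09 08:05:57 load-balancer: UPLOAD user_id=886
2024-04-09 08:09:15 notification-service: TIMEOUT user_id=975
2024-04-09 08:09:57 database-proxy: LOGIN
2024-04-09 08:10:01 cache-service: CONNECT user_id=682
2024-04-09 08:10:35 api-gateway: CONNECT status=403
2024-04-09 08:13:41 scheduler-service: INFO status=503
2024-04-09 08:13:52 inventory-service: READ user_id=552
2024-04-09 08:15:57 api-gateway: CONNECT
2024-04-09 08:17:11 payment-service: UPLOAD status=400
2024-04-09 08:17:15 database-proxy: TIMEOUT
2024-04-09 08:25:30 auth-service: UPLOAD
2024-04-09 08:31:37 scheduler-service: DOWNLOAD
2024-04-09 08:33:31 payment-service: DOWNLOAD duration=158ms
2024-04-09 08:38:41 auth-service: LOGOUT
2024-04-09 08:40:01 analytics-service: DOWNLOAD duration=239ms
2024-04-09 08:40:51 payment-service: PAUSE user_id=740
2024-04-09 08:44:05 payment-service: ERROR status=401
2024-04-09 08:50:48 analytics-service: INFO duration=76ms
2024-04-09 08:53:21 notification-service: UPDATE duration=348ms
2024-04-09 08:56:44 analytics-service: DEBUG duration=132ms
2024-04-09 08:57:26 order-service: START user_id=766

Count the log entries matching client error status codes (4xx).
3

To find matching entries:

1. Pattern to match: client error status codes (4xx)
2. Scan each log entry for the pattern
3. Count matches: 3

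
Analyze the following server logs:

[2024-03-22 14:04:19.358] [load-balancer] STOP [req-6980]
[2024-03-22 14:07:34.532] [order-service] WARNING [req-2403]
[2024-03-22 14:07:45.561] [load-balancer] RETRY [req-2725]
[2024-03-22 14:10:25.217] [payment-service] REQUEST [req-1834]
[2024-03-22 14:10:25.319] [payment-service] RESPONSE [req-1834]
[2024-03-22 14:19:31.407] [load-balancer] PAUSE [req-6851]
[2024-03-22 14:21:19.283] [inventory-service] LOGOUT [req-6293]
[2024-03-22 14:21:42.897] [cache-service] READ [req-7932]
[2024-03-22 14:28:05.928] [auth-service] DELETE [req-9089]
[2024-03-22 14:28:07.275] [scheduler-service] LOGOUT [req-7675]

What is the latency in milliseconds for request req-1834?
102

To calculate latency:

1. Find REQUEST with id req-1834: 2024-03-22 14:10:25.217
2. Find RESPONSE with id req-1834: 2024-03-22 14:10:25.319
3. Latency: 2024-03-22 14:10:25.319 - 2024-03-22 14:10:25.217 = 102ms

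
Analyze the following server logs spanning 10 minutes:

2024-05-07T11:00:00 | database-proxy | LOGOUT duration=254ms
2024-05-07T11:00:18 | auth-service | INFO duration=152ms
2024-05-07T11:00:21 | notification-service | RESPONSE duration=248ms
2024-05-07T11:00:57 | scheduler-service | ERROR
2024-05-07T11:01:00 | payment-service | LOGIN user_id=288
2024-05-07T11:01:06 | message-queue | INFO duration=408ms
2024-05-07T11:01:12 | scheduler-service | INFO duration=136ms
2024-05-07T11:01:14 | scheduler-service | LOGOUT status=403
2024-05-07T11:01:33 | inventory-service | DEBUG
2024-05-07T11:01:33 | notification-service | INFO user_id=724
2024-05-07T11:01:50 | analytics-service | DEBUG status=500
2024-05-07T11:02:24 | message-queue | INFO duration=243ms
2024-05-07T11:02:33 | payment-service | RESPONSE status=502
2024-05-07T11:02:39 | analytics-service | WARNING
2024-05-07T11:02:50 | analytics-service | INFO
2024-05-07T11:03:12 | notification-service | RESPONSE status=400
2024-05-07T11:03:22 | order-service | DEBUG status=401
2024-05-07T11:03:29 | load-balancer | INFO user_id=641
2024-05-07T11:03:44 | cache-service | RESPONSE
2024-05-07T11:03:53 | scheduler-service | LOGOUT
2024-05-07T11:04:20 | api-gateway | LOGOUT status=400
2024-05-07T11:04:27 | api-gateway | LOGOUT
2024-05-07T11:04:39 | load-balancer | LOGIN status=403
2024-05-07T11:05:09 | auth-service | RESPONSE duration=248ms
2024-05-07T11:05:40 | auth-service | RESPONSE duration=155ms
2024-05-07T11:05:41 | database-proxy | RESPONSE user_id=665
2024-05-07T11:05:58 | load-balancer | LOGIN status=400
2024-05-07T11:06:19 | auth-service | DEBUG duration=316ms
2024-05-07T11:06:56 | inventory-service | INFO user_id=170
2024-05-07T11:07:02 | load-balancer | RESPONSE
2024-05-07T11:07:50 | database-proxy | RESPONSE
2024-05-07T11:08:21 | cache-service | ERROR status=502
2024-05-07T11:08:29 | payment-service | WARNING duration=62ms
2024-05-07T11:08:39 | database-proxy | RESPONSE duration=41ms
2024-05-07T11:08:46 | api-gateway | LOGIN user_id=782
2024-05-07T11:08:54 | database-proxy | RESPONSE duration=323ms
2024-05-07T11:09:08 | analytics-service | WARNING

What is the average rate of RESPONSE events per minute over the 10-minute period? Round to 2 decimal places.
1.1

To calculate the rate:

1. Count total RESPONSE events: 11
2. Total time period: 10 minutes
3. Rate = 11 / 10 = 1.1 events per minute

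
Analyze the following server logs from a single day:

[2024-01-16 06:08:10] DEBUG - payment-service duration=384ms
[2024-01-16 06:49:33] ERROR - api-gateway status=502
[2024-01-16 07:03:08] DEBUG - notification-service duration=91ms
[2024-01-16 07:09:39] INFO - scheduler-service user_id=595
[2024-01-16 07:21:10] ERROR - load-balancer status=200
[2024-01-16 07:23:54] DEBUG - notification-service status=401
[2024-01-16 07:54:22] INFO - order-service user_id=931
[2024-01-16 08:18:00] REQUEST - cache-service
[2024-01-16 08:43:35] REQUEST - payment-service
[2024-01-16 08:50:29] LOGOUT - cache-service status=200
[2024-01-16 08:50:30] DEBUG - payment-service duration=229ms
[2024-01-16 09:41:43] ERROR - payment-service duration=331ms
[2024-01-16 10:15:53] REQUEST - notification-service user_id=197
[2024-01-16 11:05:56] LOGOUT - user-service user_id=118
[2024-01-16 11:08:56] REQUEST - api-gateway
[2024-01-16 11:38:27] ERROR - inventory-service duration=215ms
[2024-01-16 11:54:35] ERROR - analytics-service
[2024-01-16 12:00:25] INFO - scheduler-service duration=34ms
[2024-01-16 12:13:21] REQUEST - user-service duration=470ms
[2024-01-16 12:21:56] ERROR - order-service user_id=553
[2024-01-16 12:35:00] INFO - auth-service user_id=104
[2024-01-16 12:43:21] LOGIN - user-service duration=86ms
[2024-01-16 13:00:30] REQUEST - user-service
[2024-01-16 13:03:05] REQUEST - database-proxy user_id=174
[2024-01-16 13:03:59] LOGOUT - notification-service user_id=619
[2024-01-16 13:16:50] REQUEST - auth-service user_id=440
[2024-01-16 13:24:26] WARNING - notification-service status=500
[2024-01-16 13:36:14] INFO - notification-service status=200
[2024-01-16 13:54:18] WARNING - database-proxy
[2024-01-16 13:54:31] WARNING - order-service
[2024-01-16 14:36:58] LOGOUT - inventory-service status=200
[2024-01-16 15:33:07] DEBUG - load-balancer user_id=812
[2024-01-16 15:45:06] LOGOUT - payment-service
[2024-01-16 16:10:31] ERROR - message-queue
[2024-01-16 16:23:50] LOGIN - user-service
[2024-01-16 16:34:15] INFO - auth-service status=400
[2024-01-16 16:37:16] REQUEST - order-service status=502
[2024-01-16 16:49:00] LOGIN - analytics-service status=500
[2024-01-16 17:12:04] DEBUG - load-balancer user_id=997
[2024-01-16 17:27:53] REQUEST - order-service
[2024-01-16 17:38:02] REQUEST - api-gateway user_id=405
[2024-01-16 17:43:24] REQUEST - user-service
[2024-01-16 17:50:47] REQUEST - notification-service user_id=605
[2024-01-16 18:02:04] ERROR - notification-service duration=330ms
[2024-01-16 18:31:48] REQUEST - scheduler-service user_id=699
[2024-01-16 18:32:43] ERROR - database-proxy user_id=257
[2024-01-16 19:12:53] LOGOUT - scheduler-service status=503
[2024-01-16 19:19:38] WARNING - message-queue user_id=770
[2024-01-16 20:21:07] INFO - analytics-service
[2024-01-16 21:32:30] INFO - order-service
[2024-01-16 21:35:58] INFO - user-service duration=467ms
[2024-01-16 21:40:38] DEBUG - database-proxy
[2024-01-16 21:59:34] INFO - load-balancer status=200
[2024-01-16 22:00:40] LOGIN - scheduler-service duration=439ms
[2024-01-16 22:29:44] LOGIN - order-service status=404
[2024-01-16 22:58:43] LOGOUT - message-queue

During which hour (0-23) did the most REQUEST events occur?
17

To find the peak hour:

1. Group all REQUEST events by hour
2. Count events in each hour
3. Find hour with maximum count
4. Peak hour: 17 (with 4 events)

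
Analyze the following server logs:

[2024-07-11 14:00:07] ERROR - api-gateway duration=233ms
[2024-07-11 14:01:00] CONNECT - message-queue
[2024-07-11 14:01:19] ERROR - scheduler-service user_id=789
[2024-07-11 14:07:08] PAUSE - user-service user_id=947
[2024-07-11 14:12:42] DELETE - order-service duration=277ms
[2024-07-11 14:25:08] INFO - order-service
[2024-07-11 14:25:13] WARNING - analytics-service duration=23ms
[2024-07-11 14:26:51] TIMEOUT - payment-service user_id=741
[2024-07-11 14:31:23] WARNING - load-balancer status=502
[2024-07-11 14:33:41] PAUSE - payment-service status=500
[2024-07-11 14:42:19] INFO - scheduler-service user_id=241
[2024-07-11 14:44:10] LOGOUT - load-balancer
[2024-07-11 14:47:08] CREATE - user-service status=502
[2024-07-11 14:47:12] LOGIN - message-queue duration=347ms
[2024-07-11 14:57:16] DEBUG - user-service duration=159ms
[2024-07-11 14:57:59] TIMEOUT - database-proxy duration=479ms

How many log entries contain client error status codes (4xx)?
0

To find matching entries:

1. Pattern to match: client error status codes (4xx)
2. Scan each log entry for the pattern
3. Count matches: 0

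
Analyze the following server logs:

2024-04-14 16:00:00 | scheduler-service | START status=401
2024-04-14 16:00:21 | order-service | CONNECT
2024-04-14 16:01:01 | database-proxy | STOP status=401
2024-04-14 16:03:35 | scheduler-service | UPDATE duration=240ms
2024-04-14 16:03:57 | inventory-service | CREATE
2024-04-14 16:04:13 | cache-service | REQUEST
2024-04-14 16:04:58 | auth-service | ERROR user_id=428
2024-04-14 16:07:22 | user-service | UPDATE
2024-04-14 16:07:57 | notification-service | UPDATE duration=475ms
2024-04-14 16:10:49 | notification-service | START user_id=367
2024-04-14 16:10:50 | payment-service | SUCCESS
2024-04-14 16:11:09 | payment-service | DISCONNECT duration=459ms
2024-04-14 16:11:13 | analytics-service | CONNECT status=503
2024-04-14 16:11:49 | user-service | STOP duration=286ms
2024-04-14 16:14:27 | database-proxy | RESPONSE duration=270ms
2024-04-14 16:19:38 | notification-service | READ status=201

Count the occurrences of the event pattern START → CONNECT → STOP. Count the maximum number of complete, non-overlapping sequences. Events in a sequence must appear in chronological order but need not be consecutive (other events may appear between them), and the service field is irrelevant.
2

To count sequences:

1. Look for pattern: START → CONNECT → STOP
2. Greedily scan the log in chronological order, matching each sequence element in turn (ignoring service)
3. Each time the full pattern completes, increment the count and restart matching from the next event
4. Complete non-overlapping sequences found: 2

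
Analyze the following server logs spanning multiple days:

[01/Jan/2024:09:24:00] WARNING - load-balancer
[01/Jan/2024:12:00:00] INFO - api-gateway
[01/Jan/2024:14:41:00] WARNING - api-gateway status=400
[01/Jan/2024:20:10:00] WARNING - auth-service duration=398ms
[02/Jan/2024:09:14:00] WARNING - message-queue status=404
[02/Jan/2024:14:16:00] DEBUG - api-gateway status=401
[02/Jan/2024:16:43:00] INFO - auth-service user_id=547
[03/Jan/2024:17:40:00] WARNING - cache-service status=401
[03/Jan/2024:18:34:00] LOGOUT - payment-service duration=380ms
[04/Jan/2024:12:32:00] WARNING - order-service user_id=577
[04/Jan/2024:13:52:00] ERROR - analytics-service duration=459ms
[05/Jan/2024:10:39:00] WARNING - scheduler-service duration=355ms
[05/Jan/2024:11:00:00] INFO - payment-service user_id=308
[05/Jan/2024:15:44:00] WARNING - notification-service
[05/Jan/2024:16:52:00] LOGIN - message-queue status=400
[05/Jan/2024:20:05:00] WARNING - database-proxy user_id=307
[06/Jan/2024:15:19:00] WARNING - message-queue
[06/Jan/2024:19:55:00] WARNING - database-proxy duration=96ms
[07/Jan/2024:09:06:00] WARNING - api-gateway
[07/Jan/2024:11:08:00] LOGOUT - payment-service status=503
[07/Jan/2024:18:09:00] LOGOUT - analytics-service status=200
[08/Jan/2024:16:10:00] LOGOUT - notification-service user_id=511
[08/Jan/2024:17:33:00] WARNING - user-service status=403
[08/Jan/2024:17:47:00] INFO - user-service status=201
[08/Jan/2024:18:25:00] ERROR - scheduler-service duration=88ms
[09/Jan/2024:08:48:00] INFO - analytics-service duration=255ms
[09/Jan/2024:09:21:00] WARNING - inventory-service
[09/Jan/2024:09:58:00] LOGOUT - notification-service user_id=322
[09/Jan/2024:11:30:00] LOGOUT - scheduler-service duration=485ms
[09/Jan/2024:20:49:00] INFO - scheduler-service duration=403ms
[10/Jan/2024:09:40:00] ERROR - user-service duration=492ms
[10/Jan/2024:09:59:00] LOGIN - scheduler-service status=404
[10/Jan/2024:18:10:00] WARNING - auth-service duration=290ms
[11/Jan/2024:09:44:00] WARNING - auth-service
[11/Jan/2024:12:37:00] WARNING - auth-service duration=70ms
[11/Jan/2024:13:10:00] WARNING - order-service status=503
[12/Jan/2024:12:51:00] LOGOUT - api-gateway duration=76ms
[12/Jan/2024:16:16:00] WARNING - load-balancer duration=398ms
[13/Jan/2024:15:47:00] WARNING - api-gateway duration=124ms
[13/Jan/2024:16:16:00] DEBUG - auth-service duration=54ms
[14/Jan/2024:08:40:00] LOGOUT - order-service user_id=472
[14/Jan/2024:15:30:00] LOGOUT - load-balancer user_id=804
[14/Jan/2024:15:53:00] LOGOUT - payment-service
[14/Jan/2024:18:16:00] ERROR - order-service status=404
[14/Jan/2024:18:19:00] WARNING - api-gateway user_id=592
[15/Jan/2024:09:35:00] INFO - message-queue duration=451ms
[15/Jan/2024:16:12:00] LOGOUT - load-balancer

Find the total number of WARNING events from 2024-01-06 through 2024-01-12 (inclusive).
10

To filter by date range:

1. Date range: 2024-01-06 through 2024-01-12, both dates inclusive
2. Filter for WARNING events whose date falls in this range
3. Count matching events: 10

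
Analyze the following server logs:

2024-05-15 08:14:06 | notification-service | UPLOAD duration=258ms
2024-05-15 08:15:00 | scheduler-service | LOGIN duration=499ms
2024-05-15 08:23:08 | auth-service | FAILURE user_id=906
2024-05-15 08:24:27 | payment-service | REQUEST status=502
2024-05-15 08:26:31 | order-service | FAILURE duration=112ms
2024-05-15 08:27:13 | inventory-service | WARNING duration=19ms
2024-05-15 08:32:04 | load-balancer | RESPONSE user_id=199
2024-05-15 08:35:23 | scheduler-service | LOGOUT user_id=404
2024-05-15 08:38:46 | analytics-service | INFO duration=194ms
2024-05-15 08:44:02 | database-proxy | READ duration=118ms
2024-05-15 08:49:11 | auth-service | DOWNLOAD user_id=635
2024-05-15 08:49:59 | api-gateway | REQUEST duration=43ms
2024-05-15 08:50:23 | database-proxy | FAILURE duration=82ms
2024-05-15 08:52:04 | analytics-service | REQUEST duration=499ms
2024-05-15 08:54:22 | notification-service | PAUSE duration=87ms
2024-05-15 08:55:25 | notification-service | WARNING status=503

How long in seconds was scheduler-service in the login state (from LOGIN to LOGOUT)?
1223

To calculate state duration:

1. Find LOGIN event for scheduler-service: 2024-05-15 08:15:00
2. Find LOGOUT event for scheduler-service: 2024-05-15 08:35:23
3. Calculate duration: 2024-05-15 08:35:23 - 2024-05-15 08:15:00 = 1223 seconds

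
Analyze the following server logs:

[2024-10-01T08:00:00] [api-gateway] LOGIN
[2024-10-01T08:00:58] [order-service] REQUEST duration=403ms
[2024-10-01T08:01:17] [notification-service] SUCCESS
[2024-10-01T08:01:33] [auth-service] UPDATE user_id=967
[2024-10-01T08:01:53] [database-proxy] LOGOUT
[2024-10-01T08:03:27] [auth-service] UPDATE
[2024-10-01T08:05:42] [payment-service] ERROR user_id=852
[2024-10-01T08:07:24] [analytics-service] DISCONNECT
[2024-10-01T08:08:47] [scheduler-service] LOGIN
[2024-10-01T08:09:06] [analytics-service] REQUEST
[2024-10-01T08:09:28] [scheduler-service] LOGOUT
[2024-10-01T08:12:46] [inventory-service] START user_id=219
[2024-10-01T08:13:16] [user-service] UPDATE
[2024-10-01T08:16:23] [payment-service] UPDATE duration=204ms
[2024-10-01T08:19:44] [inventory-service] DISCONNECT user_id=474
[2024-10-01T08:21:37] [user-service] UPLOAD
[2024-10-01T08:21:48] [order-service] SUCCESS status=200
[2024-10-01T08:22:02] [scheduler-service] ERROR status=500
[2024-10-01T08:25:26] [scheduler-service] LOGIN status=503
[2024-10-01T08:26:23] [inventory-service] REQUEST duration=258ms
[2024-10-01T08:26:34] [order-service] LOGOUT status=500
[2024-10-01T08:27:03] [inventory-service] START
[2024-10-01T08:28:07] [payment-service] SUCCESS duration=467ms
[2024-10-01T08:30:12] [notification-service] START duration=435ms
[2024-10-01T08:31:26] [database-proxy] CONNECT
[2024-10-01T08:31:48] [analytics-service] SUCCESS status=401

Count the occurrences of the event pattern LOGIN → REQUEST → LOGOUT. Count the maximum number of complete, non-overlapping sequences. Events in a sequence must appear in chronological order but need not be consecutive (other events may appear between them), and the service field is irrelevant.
3

To count sequences:

1. Look for pattern: LOGIN → REQUEST → LOGOUT
2. Greedily scan the log in chronological order, matching each sequence element in turn (ignoring service)
3. Each time the full pattern completes, increment the count and restart matching from the next event
4. Complete non-overlapping sequences found: 3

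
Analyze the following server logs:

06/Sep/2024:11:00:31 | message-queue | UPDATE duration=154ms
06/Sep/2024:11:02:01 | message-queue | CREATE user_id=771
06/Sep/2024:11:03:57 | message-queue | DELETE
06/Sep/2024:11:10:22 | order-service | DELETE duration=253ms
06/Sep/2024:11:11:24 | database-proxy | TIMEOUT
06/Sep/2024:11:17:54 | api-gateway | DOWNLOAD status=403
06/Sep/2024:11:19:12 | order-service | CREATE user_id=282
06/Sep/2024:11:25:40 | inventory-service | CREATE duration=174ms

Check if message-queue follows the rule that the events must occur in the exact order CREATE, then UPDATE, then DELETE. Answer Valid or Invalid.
Invalid

To validate ordering:

1. Required order: CREATE → UPDATE → DELETE
2. Rule: the events must occur in the exact order CREATE, then UPDATE, then DELETE
3. Check actual order of events for message-queue
4. Result: Invalid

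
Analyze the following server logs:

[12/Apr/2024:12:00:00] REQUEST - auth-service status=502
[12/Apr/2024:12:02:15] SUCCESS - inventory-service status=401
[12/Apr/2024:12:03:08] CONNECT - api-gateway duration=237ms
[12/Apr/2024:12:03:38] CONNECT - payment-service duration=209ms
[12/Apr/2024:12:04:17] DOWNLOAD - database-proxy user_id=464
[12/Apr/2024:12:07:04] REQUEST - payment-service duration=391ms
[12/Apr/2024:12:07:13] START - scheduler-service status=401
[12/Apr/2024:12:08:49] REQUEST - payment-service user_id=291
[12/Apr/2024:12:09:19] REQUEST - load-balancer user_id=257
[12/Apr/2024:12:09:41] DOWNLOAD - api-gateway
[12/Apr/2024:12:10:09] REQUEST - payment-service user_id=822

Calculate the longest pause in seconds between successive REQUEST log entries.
424

To find the longest gap:

1. Extract all REQUEST events in chronological order
2. Calculate time differences between consecutive events
3. Find the maximum difference
4. Longest gap: 424 seconds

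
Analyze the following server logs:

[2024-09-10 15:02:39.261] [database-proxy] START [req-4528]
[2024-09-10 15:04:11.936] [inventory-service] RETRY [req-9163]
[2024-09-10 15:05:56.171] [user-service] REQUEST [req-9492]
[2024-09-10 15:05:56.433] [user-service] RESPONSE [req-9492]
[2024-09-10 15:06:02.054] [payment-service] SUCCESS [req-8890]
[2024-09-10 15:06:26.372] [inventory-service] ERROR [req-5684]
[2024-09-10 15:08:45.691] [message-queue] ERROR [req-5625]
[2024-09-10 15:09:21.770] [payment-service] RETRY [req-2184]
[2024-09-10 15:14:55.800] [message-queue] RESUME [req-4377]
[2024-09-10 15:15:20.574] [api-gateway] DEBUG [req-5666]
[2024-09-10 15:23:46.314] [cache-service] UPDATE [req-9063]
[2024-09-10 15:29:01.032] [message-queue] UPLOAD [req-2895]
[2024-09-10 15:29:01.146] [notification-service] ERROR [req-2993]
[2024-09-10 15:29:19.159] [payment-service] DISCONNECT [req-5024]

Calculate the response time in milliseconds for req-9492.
262

To calculate latency:

1. Find REQUEST with id req-9492: 2024-09-10 15:05:56.171
2. Find RESPONSE with id req-9492: 2024-09-10 15:05:56.433
3. Latency: 2024-09-10 15:05:56.433 - 2024-09-10 15:05:56.171 = 262ms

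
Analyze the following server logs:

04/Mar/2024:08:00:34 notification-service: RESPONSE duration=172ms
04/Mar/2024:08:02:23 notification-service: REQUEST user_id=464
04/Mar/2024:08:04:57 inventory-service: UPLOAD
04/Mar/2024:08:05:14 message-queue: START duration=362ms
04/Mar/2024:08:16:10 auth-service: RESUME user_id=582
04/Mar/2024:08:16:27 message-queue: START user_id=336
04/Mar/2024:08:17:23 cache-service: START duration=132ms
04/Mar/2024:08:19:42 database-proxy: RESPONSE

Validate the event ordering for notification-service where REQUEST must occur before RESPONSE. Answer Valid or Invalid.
Invalid

To validate ordering:

1. Required order: REQUEST → RESPONSE
2. Rule: REQUEST must occur before RESPONSE
3. Check actual order of events for notification-service
4. Result: Invalid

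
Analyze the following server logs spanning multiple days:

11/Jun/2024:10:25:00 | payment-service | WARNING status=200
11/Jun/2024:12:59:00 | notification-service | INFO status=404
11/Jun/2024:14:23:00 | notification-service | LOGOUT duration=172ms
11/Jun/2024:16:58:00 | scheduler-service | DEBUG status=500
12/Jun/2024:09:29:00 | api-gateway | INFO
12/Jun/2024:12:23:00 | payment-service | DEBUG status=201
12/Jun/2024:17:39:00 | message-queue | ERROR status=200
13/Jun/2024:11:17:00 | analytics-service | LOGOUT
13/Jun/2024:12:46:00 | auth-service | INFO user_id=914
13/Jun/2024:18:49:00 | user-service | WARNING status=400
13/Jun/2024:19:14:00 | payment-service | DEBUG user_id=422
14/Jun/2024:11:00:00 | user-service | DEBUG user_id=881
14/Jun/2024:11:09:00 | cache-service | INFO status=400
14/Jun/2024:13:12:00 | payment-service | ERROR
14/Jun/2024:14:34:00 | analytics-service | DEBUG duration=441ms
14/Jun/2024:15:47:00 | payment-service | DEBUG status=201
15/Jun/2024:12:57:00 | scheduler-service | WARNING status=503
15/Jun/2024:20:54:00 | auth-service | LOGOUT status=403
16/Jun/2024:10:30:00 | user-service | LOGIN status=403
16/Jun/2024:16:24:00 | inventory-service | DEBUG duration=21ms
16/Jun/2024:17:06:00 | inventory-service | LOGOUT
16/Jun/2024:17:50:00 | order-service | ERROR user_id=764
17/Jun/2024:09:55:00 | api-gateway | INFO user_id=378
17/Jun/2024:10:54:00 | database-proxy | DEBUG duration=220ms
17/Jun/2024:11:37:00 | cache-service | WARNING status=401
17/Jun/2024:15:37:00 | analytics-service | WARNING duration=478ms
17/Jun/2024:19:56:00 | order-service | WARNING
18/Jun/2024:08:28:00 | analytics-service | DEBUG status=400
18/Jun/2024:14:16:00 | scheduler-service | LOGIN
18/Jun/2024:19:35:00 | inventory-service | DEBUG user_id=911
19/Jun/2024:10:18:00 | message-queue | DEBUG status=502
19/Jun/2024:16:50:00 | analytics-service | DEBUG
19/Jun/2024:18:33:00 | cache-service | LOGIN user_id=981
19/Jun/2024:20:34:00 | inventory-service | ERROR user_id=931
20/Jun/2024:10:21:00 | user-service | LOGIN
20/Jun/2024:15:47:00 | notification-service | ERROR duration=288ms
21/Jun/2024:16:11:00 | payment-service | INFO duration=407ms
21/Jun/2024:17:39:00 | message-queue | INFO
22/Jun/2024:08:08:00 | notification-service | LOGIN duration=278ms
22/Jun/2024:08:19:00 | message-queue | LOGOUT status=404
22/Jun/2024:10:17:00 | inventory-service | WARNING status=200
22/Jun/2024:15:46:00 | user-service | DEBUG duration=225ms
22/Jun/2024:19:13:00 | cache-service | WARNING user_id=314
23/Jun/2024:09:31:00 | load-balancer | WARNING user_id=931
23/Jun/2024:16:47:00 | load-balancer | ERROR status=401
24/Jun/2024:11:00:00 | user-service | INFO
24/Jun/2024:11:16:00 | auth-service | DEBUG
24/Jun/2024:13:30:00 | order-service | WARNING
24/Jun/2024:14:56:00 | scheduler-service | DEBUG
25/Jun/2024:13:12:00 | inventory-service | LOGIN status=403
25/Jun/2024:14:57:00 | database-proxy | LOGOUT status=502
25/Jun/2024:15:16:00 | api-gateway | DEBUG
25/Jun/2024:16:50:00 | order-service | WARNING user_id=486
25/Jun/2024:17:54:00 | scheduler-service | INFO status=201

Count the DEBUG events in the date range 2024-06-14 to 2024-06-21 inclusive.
9

To filter by date range:

1. Date range: 2024-06-14 through 2024-06-21, both dates inclusive
2. Filter for DEBUG events whose date falls in this range
3. Count matching events: 9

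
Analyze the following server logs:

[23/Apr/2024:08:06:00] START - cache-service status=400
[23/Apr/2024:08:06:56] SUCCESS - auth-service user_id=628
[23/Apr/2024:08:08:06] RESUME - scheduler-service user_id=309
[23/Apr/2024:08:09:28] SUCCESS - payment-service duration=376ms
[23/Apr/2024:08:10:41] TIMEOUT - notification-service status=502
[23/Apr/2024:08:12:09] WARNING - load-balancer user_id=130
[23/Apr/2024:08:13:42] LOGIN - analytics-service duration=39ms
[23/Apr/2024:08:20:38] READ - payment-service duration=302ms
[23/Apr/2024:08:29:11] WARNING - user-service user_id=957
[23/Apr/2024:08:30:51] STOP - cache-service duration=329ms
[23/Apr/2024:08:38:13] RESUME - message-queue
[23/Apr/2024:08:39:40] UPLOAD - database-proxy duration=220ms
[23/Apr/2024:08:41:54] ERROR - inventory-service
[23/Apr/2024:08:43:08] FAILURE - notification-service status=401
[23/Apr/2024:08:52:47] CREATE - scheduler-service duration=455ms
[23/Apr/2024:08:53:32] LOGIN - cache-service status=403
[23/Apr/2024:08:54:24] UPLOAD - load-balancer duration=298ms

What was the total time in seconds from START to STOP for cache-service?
1491

To calculate state duration:

1. Find START event for cache-service: 23/Apr/2024:08:06:00
2. Find STOP event for cache-service: 23/Apr/2024:08:30:51
3. Calculate duration: 23/Apr/2024:08:30:51 - 23/Apr/2024:08:06:00 = 1491 seconds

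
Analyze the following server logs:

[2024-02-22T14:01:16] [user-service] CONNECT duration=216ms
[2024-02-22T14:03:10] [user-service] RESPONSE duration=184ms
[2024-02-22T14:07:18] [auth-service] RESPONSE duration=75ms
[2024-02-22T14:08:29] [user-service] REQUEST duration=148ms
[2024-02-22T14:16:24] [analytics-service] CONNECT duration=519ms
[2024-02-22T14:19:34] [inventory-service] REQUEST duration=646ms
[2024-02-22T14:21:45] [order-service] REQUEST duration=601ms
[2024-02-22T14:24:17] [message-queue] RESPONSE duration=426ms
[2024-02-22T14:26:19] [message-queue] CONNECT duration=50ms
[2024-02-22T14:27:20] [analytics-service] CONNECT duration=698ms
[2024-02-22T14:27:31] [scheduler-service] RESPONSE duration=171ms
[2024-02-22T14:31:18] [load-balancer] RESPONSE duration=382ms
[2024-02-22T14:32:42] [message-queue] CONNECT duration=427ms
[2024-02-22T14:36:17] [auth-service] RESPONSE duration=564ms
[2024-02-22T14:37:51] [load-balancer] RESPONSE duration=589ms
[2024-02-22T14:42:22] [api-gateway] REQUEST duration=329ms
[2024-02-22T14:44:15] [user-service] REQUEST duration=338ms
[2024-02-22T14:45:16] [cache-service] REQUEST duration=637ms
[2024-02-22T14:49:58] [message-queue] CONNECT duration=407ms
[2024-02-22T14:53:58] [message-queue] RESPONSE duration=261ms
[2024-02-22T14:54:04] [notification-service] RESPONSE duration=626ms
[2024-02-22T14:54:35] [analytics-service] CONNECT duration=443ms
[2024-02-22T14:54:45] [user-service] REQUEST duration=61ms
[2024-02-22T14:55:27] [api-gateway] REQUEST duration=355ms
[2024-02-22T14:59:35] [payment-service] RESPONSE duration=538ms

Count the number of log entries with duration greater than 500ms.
9

To count timeouts:

1. Threshold: 500ms
2. Extract duration from each log entry
3. Count entries where duration > 500
4. Timeout count: 9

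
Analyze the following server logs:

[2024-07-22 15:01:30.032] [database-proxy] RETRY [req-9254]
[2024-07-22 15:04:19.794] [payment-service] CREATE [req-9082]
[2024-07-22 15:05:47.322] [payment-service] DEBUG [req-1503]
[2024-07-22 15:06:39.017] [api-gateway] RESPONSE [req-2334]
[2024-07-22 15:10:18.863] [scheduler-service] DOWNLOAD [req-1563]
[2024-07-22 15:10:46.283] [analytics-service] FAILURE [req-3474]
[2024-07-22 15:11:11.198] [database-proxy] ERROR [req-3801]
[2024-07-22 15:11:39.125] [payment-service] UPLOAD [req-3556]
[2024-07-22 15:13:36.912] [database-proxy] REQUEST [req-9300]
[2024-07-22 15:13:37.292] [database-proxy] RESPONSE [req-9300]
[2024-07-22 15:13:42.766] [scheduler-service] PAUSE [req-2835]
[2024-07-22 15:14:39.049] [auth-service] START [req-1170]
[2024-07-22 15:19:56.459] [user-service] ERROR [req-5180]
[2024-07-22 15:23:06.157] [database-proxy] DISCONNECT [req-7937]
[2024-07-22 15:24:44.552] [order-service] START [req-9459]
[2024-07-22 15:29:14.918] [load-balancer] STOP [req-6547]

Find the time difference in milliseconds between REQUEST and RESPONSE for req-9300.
380

To calculate latency:

1. Find REQUEST with id req-9300: 2024-07-22 15:13:36.912
2. Find RESPONSE with id req-9300: 2024-07-22 15:13:37.292
3. Latency: 2024-07-22 15:13:37.292 - 2024-07-22 15:13:36.912 = 380ms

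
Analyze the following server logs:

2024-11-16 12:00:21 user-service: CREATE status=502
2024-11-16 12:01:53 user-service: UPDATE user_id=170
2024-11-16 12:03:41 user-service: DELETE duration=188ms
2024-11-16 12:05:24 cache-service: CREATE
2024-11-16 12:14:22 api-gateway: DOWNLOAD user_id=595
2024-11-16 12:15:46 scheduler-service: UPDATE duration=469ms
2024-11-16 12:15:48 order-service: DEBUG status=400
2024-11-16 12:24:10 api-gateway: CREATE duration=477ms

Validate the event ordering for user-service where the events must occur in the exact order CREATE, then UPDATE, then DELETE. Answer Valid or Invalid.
Valid

To validate ordering:

1. Required order: CREATE → UPDATE → DELETE
2. Rule: the events must occur in the exact order CREATE, then UPDATE, then DELETE
3. Check actual order of events for user-service
4. Result: Valid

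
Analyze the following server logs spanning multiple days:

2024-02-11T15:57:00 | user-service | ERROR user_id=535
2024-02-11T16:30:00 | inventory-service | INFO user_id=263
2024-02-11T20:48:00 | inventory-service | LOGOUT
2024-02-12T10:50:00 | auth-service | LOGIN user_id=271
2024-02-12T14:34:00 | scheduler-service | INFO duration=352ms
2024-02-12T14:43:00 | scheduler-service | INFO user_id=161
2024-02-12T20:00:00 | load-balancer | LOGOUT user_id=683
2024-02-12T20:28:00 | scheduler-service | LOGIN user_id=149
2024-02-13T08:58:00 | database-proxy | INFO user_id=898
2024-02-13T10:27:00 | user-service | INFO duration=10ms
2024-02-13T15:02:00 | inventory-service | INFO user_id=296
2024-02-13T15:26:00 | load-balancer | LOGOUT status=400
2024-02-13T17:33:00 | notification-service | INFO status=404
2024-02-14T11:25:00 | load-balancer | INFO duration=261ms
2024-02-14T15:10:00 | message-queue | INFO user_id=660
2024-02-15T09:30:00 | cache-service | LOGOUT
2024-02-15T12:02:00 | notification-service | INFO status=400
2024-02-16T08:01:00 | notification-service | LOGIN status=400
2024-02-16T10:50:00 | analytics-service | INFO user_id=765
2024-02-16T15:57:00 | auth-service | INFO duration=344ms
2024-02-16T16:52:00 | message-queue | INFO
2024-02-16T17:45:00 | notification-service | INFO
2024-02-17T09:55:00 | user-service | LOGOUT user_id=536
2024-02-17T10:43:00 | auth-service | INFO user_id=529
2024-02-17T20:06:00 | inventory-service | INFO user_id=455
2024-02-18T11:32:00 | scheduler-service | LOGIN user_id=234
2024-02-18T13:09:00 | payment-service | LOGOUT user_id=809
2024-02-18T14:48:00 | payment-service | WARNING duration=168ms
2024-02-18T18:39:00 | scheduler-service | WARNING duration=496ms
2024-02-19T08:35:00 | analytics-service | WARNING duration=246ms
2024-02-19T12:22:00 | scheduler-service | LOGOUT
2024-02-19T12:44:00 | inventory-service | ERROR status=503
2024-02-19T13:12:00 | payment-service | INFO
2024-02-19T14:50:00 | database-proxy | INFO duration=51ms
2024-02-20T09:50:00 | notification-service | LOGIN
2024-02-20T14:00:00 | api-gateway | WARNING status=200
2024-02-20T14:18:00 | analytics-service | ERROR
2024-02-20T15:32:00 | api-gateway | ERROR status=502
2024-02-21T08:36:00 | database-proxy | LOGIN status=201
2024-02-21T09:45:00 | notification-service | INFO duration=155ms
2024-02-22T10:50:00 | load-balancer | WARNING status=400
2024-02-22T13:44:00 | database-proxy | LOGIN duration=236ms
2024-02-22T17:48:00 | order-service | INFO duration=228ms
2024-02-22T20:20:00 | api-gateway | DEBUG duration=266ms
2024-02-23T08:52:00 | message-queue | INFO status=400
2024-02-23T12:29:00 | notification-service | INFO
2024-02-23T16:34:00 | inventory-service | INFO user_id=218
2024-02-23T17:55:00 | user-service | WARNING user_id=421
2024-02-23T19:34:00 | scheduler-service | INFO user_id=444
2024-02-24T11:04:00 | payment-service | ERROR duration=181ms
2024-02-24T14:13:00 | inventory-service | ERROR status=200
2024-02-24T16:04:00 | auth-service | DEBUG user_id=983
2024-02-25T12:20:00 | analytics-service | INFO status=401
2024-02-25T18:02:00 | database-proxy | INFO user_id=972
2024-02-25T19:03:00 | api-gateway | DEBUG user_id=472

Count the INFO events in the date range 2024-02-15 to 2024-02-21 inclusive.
10

To filter by date range:

1. Date range: 2024-02-15 through 2024-02-21, both dates inclusive
2. Filter for INFO events whose date falls in this range
3. Count matching events: 10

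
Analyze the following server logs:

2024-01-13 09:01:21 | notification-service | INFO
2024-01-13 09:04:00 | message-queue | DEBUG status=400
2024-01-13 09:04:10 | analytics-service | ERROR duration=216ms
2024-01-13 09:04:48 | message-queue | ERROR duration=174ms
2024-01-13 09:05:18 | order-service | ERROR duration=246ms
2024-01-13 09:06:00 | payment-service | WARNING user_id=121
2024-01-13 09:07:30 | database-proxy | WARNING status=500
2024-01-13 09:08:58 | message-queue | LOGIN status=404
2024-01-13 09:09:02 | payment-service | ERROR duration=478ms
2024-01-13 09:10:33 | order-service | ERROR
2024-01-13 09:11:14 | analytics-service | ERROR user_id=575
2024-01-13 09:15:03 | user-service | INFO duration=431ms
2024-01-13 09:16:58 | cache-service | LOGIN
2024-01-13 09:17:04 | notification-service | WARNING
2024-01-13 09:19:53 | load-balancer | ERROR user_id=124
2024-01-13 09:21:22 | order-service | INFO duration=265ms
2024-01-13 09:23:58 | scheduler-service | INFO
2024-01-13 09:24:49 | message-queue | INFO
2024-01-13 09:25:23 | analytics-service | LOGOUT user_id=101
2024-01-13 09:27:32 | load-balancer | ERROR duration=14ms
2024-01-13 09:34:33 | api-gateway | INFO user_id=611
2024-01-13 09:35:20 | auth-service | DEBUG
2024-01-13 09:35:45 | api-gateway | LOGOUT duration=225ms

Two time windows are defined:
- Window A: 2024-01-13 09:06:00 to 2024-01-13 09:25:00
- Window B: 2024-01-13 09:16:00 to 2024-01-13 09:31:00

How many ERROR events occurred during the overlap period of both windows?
1

To find overlap events:

1. Window A: 2024-01-13 09:06:00 to 2024-01-13 09:25:00
2. Window B: 2024-01-13 09:16:00 to 2024-01-13 09:31:00
3. Overlap period: 2024-01-13 09:16:00 to 2024-01-13 09:25:00
4. Count ERROR events in overlap: 1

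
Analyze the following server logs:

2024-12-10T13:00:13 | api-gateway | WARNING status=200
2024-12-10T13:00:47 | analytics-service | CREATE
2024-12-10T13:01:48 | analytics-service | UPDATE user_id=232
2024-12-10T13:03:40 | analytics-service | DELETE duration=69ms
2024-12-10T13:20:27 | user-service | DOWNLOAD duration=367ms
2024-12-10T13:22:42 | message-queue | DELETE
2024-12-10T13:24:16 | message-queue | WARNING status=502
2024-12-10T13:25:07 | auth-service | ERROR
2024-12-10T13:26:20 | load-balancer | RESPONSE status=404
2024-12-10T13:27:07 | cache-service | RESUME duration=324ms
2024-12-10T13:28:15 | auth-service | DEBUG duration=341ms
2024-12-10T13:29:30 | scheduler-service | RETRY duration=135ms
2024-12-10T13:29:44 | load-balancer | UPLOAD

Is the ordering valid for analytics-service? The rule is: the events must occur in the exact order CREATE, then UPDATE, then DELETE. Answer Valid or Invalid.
Valid

To validate ordering:

1. Required order: CREATE → UPDATE → DELETE
2. Rule: the events must occur in the exact order CREATE, then UPDATE, then DELETE
3. Check actual order of events for analytics-service
4. Result: Valid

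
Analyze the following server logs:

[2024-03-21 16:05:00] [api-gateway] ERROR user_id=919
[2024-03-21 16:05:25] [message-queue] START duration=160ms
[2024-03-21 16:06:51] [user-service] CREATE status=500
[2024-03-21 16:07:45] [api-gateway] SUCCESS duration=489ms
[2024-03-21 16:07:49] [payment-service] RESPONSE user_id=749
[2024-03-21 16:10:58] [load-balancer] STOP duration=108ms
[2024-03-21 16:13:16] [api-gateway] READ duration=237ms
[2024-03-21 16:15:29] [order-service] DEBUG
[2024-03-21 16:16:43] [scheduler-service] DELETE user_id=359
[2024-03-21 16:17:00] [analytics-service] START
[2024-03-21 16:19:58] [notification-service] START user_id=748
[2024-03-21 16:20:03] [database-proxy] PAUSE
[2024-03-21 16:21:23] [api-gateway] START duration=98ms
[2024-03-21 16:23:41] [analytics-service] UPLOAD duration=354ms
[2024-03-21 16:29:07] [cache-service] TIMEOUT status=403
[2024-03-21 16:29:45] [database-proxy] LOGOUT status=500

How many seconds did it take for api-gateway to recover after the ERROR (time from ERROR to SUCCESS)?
165

To calculate recovery time:

1. Find ERROR event for api-gateway: 2024-03-21 16:05:00
2. Find next SUCCESS event for api-gateway: 2024-03-21 16:07:45
3. Recovery time: 2024-03-21 16:07:45 - 2024-03-21 16:05:00 = 165 seconds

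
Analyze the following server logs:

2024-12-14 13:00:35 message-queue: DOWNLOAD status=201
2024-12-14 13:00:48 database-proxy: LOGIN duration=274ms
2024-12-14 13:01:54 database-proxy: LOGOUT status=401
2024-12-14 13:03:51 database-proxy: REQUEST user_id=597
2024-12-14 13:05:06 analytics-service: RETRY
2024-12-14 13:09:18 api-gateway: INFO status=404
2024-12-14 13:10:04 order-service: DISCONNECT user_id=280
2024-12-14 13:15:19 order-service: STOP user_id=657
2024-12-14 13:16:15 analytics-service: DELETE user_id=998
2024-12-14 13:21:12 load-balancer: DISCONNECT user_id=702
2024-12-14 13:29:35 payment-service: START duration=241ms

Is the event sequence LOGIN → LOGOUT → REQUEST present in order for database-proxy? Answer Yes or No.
Yes

To verify sequence order:

1. Find all events in sequence LOGIN → LOGOUT → REQUEST for database-proxy
2. Extract their timestamps
3. Check if timestamps are in ascending order
4. Result: Yes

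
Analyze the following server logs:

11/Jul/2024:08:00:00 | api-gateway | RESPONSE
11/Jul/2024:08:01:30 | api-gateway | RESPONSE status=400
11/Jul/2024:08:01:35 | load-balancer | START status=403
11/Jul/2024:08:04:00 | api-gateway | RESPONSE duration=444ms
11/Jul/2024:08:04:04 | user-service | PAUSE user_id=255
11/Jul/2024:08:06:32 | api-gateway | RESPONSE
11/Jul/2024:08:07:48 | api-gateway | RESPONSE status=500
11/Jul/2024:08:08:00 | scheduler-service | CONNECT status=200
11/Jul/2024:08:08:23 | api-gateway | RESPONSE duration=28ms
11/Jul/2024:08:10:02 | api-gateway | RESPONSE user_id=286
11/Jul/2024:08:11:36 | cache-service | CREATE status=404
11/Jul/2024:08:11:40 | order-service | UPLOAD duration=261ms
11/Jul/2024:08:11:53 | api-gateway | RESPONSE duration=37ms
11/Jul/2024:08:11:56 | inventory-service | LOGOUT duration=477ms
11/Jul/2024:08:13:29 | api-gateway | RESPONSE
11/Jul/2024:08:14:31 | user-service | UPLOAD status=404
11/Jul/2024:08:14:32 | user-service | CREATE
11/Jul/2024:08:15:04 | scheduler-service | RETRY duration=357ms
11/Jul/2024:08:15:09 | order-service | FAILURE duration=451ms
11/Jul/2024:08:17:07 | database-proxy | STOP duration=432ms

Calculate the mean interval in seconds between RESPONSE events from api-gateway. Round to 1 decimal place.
101.1

To calculate average interval:

1. Find all RESPONSE events for api-gateway in order
2. Calculate time gaps between consecutive events
3. Compute mean of gaps: 809 / 8 = 101.1 seconds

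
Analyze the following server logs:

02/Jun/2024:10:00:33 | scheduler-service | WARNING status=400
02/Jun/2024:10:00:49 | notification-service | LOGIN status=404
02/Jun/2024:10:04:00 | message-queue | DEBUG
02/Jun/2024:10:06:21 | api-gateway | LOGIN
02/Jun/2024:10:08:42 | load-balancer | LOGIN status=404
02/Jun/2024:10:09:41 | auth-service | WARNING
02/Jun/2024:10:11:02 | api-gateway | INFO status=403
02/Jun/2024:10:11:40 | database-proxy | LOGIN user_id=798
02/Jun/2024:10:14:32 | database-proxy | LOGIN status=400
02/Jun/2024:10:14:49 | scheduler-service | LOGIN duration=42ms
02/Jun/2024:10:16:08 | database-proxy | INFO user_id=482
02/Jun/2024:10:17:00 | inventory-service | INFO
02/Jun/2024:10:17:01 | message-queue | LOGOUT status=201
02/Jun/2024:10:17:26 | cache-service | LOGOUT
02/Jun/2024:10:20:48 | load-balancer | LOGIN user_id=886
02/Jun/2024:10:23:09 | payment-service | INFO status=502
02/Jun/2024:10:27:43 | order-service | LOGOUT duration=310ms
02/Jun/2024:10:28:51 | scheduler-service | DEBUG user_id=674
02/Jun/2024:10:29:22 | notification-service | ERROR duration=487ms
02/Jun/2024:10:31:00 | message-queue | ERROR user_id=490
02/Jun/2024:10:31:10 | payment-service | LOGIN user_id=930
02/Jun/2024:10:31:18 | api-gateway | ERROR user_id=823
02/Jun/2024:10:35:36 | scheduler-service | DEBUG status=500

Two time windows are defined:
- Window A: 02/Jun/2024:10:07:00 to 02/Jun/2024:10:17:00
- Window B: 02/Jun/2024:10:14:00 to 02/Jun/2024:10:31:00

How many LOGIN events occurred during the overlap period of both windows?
2

To find overlap events:

1. Window A: 02/Jun/2024:10:07:00 to 02/Jun/2024:10:17:00
2. Window B: 02/Jun/2024:10:14:00 to 02/Jun/2024:10:31:00
3. Overlap period: 02/Jun/2024:10:14:00 to 02/Jun/2024:10:17:00
4. Count LOGIN events in overlap: 2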